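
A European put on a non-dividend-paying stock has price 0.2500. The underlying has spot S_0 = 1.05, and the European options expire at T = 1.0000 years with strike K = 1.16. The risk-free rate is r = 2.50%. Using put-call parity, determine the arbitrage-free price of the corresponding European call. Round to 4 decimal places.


Answer: Call price = 0.1686

Derivation:
Put-call parity: C - P = S_0 * exp(-qT) - K * exp(-rT).
S_0 * exp(-qT) = 1.0500 * 1.00000000 = 1.05000000
K * exp(-rT) = 1.1600 * 0.97530991 = 1.13135950
C = P + S*exp(-qT) - K*exp(-rT)
C = 0.2500 + 1.05000000 - 1.13135950 = 0.1686


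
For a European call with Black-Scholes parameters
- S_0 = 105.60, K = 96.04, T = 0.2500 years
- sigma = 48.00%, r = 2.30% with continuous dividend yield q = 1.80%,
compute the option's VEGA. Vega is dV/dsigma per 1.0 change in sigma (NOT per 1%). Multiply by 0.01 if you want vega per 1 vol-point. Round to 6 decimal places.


d1 = 0.5205983330; d2 = 0.2805983330
phi(d1) = 0.3483840397; exp(-qT) = 0.9955101098; exp(-rT) = 0.9942664996
Vega = S * exp(-qT) * phi(d1) * sqrt(T) = 105.6000 * 0.9955101098 * 0.3483840397 * 0.5000000000 = 18.312087

Answer: Vega = 18.312087


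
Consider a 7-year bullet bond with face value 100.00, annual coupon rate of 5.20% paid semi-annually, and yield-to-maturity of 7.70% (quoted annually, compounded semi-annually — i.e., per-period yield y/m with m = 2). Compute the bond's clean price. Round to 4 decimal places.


Coupon per period c = face * coupon_rate / m = 2.600000
Periods per year m = 2; per-period yield y/m = 0.038500
Number of cashflows N = 14
Cashflows (t years, CF_t, discount factor 1/(1+y/m)^(m*t), PV):
  t = 0.5000: CF_t = 2.600000, DF = 0.962927, PV = 2.503611
  t = 1.0000: CF_t = 2.600000, DF = 0.927229, PV = 2.410795
  t = 1.5000: CF_t = 2.600000, DF = 0.892854, PV = 2.321421
  t = 2.0000: CF_t = 2.600000, DF = 0.859754, PV = 2.235359
  t = 2.5000: CF_t = 2.600000, DF = 0.827880, PV = 2.152489
  t = 3.0000: CF_t = 2.600000, DF = 0.797188, PV = 2.072690
  t = 3.5000: CF_t = 2.600000, DF = 0.767635, PV = 1.995850
  t = 4.0000: CF_t = 2.600000, DF = 0.739176, PV = 1.921858
  t = 4.5000: CF_t = 2.600000, DF = 0.711773, PV = 1.850610
  t = 5.0000: CF_t = 2.600000, DF = 0.685386, PV = 1.782003
  t = 5.5000: CF_t = 2.600000, DF = 0.659977, PV = 1.715939
  t = 6.0000: CF_t = 2.600000, DF = 0.635509, PV = 1.652324
  t = 6.5000: CF_t = 2.600000, DF = 0.611949, PV = 1.591068
  t = 7.0000: CF_t = 102.600000, DF = 0.589263, PV = 60.458358
Price P = sum_t PV_t = 86.664375

Answer: Price = 86.6644


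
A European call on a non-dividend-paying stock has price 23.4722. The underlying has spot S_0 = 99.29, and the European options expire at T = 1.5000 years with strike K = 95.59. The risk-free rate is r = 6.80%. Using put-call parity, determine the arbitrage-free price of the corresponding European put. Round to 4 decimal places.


Answer: Put price = 10.5028

Derivation:
Put-call parity: C - P = S_0 * exp(-qT) - K * exp(-rT).
S_0 * exp(-qT) = 99.2900 * 1.00000000 = 99.29000000
K * exp(-rT) = 95.5900 * 0.90302955 = 86.32059484
P = C - S*exp(-qT) + K*exp(-rT)
P = 23.4722 - 99.29000000 + 86.32059484 = 10.5028


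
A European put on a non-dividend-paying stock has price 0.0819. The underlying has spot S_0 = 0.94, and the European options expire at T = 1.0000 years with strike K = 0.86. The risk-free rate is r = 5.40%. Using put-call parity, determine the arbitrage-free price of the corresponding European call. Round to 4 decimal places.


Put-call parity: C - P = S_0 * exp(-qT) - K * exp(-rT).
S_0 * exp(-qT) = 0.9400 * 1.00000000 = 0.94000000
K * exp(-rT) = 0.8600 * 0.94743211 = 0.81479161
C = P + S*exp(-qT) - K*exp(-rT)
C = 0.0819 + 0.94000000 - 0.81479161 = 0.2071

Answer: Call price = 0.2071


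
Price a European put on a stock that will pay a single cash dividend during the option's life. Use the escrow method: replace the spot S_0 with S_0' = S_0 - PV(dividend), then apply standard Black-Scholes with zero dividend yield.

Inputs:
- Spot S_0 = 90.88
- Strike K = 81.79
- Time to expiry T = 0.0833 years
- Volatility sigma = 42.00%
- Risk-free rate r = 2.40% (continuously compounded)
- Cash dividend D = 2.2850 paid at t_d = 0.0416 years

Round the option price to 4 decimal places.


Answer: Price = 1.5321

Derivation:
PV(D) = D * exp(-r * t_d) = 2.2850 * 0.99900210 = 2.28271979
S_0' = S_0 - PV(D) = 90.8800 - 2.28271979 = 88.59728021
d1 = (ln(S_0'/K) + (r + sigma^2/2)*T) / (sigma*sqrt(T)) = 0.73661891
d2 = d1 - sigma*sqrt(T) = 0.61539961
exp(-rT) = 0.99800280
N(-d1) = 0.23067707; N(-d2) = 0.26914543
P = K * exp(-rT) * N(-d2) - S_0' * N(-d1) = 81.7900 * 0.99800280 * 0.26914543 - 88.59728021 * 0.23067707 = 1.5321


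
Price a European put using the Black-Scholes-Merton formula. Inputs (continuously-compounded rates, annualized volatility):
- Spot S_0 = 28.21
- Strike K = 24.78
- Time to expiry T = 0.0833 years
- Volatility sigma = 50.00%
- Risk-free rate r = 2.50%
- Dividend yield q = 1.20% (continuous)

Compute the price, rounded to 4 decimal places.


d1 = (ln(S/K) + (r - q + 0.5*sigma^2) * T) / (sigma * sqrt(T)) = 0.97800792
d2 = d1 - sigma * sqrt(T) = 0.83369923
exp(-rT) = 0.99791967; exp(-qT) = 0.99900090
P = K * exp(-rT) * N(-d2) - S_0 * exp(-qT) * N(-d1)
N(-d1) = 0.16403520; N(-d2) = 0.20222525
P = 24.7800 * 0.99791967 * 0.20222525 - 28.2100 * 0.99900090 * 0.16403520 = 0.3779

Answer: Price = 0.3779


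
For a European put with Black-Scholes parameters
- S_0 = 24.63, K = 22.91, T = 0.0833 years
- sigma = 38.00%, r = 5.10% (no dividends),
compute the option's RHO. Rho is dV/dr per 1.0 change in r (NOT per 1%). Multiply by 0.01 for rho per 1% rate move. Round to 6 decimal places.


d1 = 0.7536318200; d2 = 0.6439572103
phi(d1) = 0.3003163100; exp(-qT) = 1.0000000000; exp(-rT) = 0.9957607113
N(-d2) = 0.2598015908
Rho = -K*T*exp(-rT)*N(-d2) = -22.9100 * 0.0833 * 0.9957607113 * 0.2598015908 = -0.493704

Answer: Rho = -0.493704


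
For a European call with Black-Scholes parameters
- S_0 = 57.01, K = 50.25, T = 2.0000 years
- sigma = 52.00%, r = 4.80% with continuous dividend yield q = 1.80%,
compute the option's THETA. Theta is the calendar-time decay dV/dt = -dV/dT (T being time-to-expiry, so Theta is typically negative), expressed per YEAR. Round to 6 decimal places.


Answer: Theta = -3.596826

Derivation:
d1 = 0.6209160998; d2 = -0.1144749526
phi(d1) = 0.3289969053; exp(-qT) = 0.9646402935; exp(-rT) = 0.9084640161
Theta = -S*exp(-qT)*phi(d1)*sigma/(2*sqrt(T)) - r*K*exp(-rT)*N(d2) + q*S*exp(-qT)*N(d1)
N(d1) = 0.7326725862; N(d2) = 0.4544306504; sqrt(T) = 1.4142135624
Term 1 = -57.0100 * 0.9646402935 * 0.3289969053 * 0.5200 / (2 * 1.4142135624) = -3.3263397263
Term 2 = -0.0480 * 50.2500 * 0.9084640161 * 0.4544306504 = -0.9957553516
Term 3 = 0.0180 * 57.0100 * 0.9646402935 * 0.7326725862 = 0.7252686193
Theta = -3.3263397263 + (-0.9957553516) + (0.7252686193) = -3.596826


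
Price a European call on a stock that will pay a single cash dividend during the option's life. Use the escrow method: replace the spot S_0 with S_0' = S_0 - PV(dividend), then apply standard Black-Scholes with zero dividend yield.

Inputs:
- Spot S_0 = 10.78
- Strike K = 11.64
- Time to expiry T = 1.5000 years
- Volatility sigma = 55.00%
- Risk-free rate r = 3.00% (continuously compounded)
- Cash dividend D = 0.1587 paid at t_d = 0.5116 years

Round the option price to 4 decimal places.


PV(D) = D * exp(-r * t_d) = 0.1587 * 0.98476918 = 0.15628287
S_0' = S_0 - PV(D) = 10.7800 - 0.15628287 = 10.62371713
d1 = (ln(S_0'/K) + (r + sigma^2/2)*T) / (sigma*sqrt(T)) = 0.26798386
d2 = d1 - sigma*sqrt(T) = -0.40562582
exp(-rT) = 0.95599748
N(d1) = 0.60564413; N(d2) = 0.34250878
C = S_0' * N(d1) - K * exp(-rT) * N(d2) = 10.62371713 * 0.60564413 - 11.6400 * 0.95599748 * 0.34250878 = 2.6228

Answer: Price = 2.6228


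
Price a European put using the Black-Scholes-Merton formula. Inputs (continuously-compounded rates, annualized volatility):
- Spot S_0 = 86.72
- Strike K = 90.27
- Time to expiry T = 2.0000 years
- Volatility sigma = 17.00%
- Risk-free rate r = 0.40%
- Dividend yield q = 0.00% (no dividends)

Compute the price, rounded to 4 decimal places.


d1 = (ln(S/K) + (r - q + 0.5*sigma^2) * T) / (sigma * sqrt(T)) = -0.01339610
d2 = d1 - sigma * sqrt(T) = -0.25381241
exp(-rT) = 0.99203191; exp(-qT) = 1.00000000
P = K * exp(-rT) * N(-d2) - S_0 * exp(-qT) * N(-d1)
N(-d1) = 0.50534411; N(-d2) = 0.60017976
P = 90.2700 * 0.99203191 * 0.60017976 - 86.7200 * 1.00000000 * 0.50534411 = 9.9231

Answer: Price = 9.9231


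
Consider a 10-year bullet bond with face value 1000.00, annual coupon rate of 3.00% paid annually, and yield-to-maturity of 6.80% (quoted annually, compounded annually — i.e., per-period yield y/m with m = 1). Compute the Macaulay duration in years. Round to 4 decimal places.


Coupon per period c = face * coupon_rate / m = 30.000000
Periods per year m = 1; per-period yield y/m = 0.068000
Number of cashflows N = 10
Cashflows (t years, CF_t, discount factor 1/(1+y/m)^(m*t), PV):
  t = 1.0000: CF_t = 30.000000, DF = 0.936330, PV = 28.089888
  t = 2.0000: CF_t = 30.000000, DF = 0.876713, PV = 26.301393
  t = 3.0000: CF_t = 30.000000, DF = 0.820892, PV = 24.626772
  t = 4.0000: CF_t = 30.000000, DF = 0.768626, PV = 23.058776
  t = 5.0000: CF_t = 30.000000, DF = 0.719687, PV = 21.590614
  t = 6.0000: CF_t = 30.000000, DF = 0.673864, PV = 20.215931
  t = 7.0000: CF_t = 30.000000, DF = 0.630959, PV = 18.928774
  t = 8.0000: CF_t = 30.000000, DF = 0.590786, PV = 17.723571
  t = 9.0000: CF_t = 30.000000, DF = 0.553170, PV = 16.595104
  t = 10.0000: CF_t = 1030.000000, DF = 0.517950, PV = 533.488052
Price P = sum_t PV_t = 730.618875
Macaulay numerator sum_t t * PV_t:
  t * PV_t at t = 1.0000: 28.089888
  t * PV_t at t = 2.0000: 52.602786
  t * PV_t at t = 3.0000: 73.880317
  t * PV_t at t = 4.0000: 92.235103
  t * PV_t at t = 5.0000: 107.953070
  t * PV_t at t = 6.0000: 121.295584
  t * PV_t at t = 7.0000: 132.501418
  t * PV_t at t = 8.0000: 141.788569
  t * PV_t at t = 9.0000: 149.355937
  t * PV_t at t = 10.0000: 5334.880525
Macaulay duration D = (sum_t t * PV_t) / P = 6234.583195 / 730.618875 = 8.533291

Answer: Macaulay duration = 8.5333 years


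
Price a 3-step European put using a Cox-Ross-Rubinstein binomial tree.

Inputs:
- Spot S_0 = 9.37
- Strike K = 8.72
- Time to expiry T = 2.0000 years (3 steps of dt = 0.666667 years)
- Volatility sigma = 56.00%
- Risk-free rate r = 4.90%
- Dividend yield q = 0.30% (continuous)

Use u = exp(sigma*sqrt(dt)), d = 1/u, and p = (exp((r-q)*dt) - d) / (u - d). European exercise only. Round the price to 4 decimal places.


Answer: Price = V(0,0) = 2.1900

Derivation:
dt = T/N = 0.666667
u = exp(sigma*sqrt(dt)) = 1.579705; d = 1/u = 0.633030
p = (exp((r-q)*dt) - d) / (u - d) = 0.420537
Discount per step: exp(-r*dt) = 0.967861
Stock lattice S(k, i) with i counting down-moves:
  k=0: S(0,0) = 9.3700
  k=1: S(1,0) = 14.8018; S(1,1) = 5.9315
  k=2: S(2,0) = 23.3825; S(2,1) = 9.3700; S(2,2) = 3.7548
  k=3: S(3,0) = 36.9375; S(3,1) = 14.8018; S(3,2) = 5.9315; S(3,3) = 2.3769
Terminal payoffs V(N, i) = max(K - S_T, 0):
  V(3,0) = 0.000000; V(3,1) = 0.000000; V(3,2) = 2.788513; V(3,3) = 6.343096
Backward induction: V(k, i) = exp(-r*dt) * [p * V(k+1, i) + (1-p) * V(k+1, i+1)].
  V(2,0) = exp(-r*dt) * [p*0.000000 + (1-p)*0.000000] = 0.000000
  V(2,1) = exp(-r*dt) * [p*0.000000 + (1-p)*2.788513] = 1.563908
  V(2,2) = exp(-r*dt) * [p*2.788513 + (1-p)*6.343096] = 4.692444
  V(1,0) = exp(-r*dt) * [p*0.000000 + (1-p)*1.563908] = 0.877102
  V(1,1) = exp(-r*dt) * [p*1.563908 + (1-p)*4.692444] = 3.268253
  V(0,0) = exp(-r*dt) * [p*0.877102 + (1-p)*3.268253] = 2.189965


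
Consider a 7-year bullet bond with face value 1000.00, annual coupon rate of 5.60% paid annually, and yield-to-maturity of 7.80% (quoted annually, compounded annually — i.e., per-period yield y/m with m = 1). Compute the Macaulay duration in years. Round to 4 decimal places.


Answer: Macaulay duration = 5.9053 years

Derivation:
Coupon per period c = face * coupon_rate / m = 56.000000
Periods per year m = 1; per-period yield y/m = 0.078000
Number of cashflows N = 7
Cashflows (t years, CF_t, discount factor 1/(1+y/m)^(m*t), PV):
  t = 1.0000: CF_t = 56.000000, DF = 0.927644, PV = 51.948052
  t = 2.0000: CF_t = 56.000000, DF = 0.860523, PV = 48.189288
  t = 3.0000: CF_t = 56.000000, DF = 0.798259, PV = 44.702493
  t = 4.0000: CF_t = 56.000000, DF = 0.740500, PV = 41.467990
  t = 5.0000: CF_t = 56.000000, DF = 0.686920, PV = 38.467523
  t = 6.0000: CF_t = 56.000000, DF = 0.637217, PV = 35.684159
  t = 7.0000: CF_t = 1056.000000, DF = 0.591111, PV = 624.212688
Price P = sum_t PV_t = 884.672192
Macaulay numerator sum_t t * PV_t:
  t * PV_t at t = 1.0000: 51.948052
  t * PV_t at t = 2.0000: 96.378575
  t * PV_t at t = 3.0000: 134.107479
  t * PV_t at t = 4.0000: 165.871959
  t * PV_t at t = 5.0000: 192.337615
  t * PV_t at t = 6.0000: 214.104952
  t * PV_t at t = 7.0000: 4369.488818
Macaulay duration D = (sum_t t * PV_t) / P = 5224.237451 / 884.672192 = 5.905281


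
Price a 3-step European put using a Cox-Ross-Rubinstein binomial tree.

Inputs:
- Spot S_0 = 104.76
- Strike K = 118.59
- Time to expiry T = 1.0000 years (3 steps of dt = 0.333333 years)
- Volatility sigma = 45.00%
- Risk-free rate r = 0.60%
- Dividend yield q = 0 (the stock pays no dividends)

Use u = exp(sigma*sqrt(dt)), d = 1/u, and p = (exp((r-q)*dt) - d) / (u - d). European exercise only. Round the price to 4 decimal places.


Answer: Price = V(0,0) = 27.9344

Derivation:
dt = T/N = 0.333333
u = exp(sigma*sqrt(dt)) = 1.296681; d = 1/u = 0.771200
p = (exp((r-q)*dt) - d) / (u - d) = 0.439221
Discount per step: exp(-r*dt) = 0.998002
Stock lattice S(k, i) with i counting down-moves:
  k=0: S(0,0) = 104.7600
  k=1: S(1,0) = 135.8403; S(1,1) = 80.7909
  k=2: S(2,0) = 176.1414; S(2,1) = 104.7600; S(2,2) = 62.3059
  k=3: S(3,0) = 228.3992; S(3,1) = 135.8403; S(3,2) = 80.7909; S(3,3) = 48.0503
Terminal payoffs V(N, i) = max(K - S_T, 0):
  V(3,0) = 0.000000; V(3,1) = 0.000000; V(3,2) = 37.799095; V(3,3) = 70.539663
Backward induction: V(k, i) = exp(-r*dt) * [p * V(k+1, i) + (1-p) * V(k+1, i+1)].
  V(2,0) = exp(-r*dt) * [p*0.000000 + (1-p)*0.000000] = 0.000000
  V(2,1) = exp(-r*dt) * [p*0.000000 + (1-p)*37.799095] = 21.154593
  V(2,2) = exp(-r*dt) * [p*37.799095 + (1-p)*70.539663] = 56.047116
  V(1,0) = exp(-r*dt) * [p*0.000000 + (1-p)*21.154593] = 11.839352
  V(1,1) = exp(-r*dt) * [p*21.154593 + (1-p)*56.047116] = 40.640231
  V(0,0) = exp(-r*dt) * [p*11.839352 + (1-p)*40.640231] = 27.934360


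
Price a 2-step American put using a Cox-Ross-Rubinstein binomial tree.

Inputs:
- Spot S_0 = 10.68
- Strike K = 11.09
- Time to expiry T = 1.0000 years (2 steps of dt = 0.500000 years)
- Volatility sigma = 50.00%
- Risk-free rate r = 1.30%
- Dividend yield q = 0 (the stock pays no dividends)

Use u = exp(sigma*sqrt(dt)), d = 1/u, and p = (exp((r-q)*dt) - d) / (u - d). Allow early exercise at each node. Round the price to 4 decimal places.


Answer: Price = V(0,0) = 2.1622

Derivation:
dt = T/N = 0.500000
u = exp(sigma*sqrt(dt)) = 1.424119; d = 1/u = 0.702189
p = (exp((r-q)*dt) - d) / (u - d) = 0.421554
Discount per step: exp(-r*dt) = 0.993521
Stock lattice S(k, i) with i counting down-moves:
  k=0: S(0,0) = 10.6800
  k=1: S(1,0) = 15.2096; S(1,1) = 7.4994
  k=2: S(2,0) = 21.6603; S(2,1) = 10.6800; S(2,2) = 5.2660
Terminal payoffs V(N, i) = max(K - S_T, 0):
  V(2,0) = 0.000000; V(2,1) = 0.410000; V(2,2) = 5.824026
Backward induction: V(k, i) = exp(-r*dt) * [p * V(k+1, i) + (1-p) * V(k+1, i+1)]; then take max(V_cont, immediate exercise) for American.
  V(1,0) = exp(-r*dt) * [p*0.000000 + (1-p)*0.410000] = 0.235626; exercise = 0.000000; V(1,0) = max -> 0.235626
  V(1,1) = exp(-r*dt) * [p*0.410000 + (1-p)*5.824026] = 3.518776; exercise = 3.590627; V(1,1) = max -> 3.590627
  V(0,0) = exp(-r*dt) * [p*0.235626 + (1-p)*3.590627] = 2.162213; exercise = 0.410000; V(0,0) = max -> 2.162213


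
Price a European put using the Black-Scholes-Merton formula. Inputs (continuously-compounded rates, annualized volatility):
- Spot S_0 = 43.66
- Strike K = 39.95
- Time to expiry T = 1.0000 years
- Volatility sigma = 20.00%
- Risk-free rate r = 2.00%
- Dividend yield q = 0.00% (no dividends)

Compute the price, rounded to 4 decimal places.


d1 = (ln(S/K) + (r - q + 0.5*sigma^2) * T) / (sigma * sqrt(T)) = 0.64401839
d2 = d1 - sigma * sqrt(T) = 0.44401839
exp(-rT) = 0.98019867; exp(-qT) = 1.00000000
P = K * exp(-rT) * N(-d2) - S_0 * exp(-qT) * N(-d1)
N(-d1) = 0.25978175; N(-d2) = 0.32851464
P = 39.9500 * 0.98019867 * 0.32851464 - 43.6600 * 1.00000000 * 0.25978175 = 1.5222

Answer: Price = 1.5222


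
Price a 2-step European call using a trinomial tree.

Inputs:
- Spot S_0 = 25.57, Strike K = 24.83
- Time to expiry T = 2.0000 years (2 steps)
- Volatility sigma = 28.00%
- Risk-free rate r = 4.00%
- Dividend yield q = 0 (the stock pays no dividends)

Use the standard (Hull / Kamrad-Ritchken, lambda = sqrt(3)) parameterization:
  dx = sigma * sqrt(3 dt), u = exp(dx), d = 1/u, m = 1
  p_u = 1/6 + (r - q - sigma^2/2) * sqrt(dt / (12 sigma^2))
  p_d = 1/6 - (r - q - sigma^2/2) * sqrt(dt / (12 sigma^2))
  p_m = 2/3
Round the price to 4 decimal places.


Answer: Price = V(0,0) = 4.8878

Derivation:
dt = T/N = 1.000000; dx = sigma*sqrt(3*dt) = 0.484974
u = exp(dx) = 1.624133; d = 1/u = 0.615713
p_u = 0.167491, p_m = 0.666667, p_d = 0.165842
Discount per step: exp(-r*dt) = 0.960789
Stock lattice S(k, j) with j the centered position index:
  k=0: S(0,+0) = 25.5700
  k=1: S(1,-1) = 15.7438; S(1,+0) = 25.5700; S(1,+1) = 41.5291
  k=2: S(2,-2) = 9.6937; S(2,-1) = 15.7438; S(2,+0) = 25.5700; S(2,+1) = 41.5291; S(2,+2) = 67.4488
Terminal payoffs V(N, j) = max(S_T - K, 0):
  V(2,-2) = 0.000000; V(2,-1) = 0.000000; V(2,+0) = 0.740000; V(2,+1) = 16.699085; V(2,+2) = 42.618763
Backward induction: V(k, j) = exp(-r*dt) * [p_u * V(k+1, j+1) + p_m * V(k+1, j) + p_d * V(k+1, j-1)]
  V(1,-1) = exp(-r*dt) * [p_u*0.740000 + p_m*0.000000 + p_d*0.000000] = 0.119084
  V(1,+0) = exp(-r*dt) * [p_u*16.699085 + p_m*0.740000 + p_d*0.000000] = 3.161273
  V(1,+1) = exp(-r*dt) * [p_u*42.618763 + p_m*16.699085 + p_d*0.740000] = 17.672496
  V(0,+0) = exp(-r*dt) * [p_u*17.672496 + p_m*3.161273 + p_d*0.119084] = 4.887782


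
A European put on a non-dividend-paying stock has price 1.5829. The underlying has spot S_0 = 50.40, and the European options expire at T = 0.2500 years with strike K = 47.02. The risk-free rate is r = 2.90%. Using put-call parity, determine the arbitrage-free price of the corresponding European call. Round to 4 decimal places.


Answer: Call price = 5.3026

Derivation:
Put-call parity: C - P = S_0 * exp(-qT) - K * exp(-rT).
S_0 * exp(-qT) = 50.4000 * 1.00000000 = 50.40000000
K * exp(-rT) = 47.0200 * 0.99277622 = 46.68033776
C = P + S*exp(-qT) - K*exp(-rT)
C = 1.5829 + 50.40000000 - 46.68033776 = 5.3026


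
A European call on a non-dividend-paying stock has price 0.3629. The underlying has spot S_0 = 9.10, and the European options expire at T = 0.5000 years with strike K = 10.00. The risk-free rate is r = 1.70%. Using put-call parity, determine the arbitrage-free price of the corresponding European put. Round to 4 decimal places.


Put-call parity: C - P = S_0 * exp(-qT) - K * exp(-rT).
S_0 * exp(-qT) = 9.1000 * 1.00000000 = 9.10000000
K * exp(-rT) = 10.0000 * 0.99153602 = 9.91536023
P = C - S*exp(-qT) + K*exp(-rT)
P = 0.3629 - 9.10000000 + 9.91536023 = 1.1783

Answer: Put price = 1.1783


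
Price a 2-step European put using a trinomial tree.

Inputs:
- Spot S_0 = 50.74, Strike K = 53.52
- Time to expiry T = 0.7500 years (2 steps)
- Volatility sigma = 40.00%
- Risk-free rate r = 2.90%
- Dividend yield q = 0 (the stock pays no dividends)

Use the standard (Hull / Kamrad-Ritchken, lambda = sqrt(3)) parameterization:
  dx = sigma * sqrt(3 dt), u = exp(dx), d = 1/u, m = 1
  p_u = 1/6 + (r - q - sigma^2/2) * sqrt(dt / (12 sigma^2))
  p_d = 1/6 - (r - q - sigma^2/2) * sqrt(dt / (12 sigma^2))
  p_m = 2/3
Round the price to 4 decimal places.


dt = T/N = 0.375000; dx = sigma*sqrt(3*dt) = 0.424264
u = exp(dx) = 1.528465; d = 1/u = 0.654251
p_u = 0.144128, p_m = 0.666667, p_d = 0.189206
Discount per step: exp(-r*dt) = 0.989184
Stock lattice S(k, j) with j the centered position index:
  k=0: S(0,+0) = 50.7400
  k=1: S(1,-1) = 33.1967; S(1,+0) = 50.7400; S(1,+1) = 77.5543
  k=2: S(2,-2) = 21.7190; S(2,-1) = 33.1967; S(2,+0) = 50.7400; S(2,+1) = 77.5543; S(2,+2) = 118.5391
Terminal payoffs V(N, j) = max(K - S_T, 0):
  V(2,-2) = 31.801023; V(2,-1) = 20.323300; V(2,+0) = 2.780000; V(2,+1) = 0.000000; V(2,+2) = 0.000000
Backward induction: V(k, j) = exp(-r*dt) * [p_u * V(k+1, j+1) + p_m * V(k+1, j) + p_d * V(k+1, j-1)]
  V(1,-1) = exp(-r*dt) * [p_u*2.780000 + p_m*20.323300 + p_d*31.801023] = 19.750517
  V(1,+0) = exp(-r*dt) * [p_u*0.000000 + p_m*2.780000 + p_d*20.323300] = 5.636981
  V(1,+1) = exp(-r*dt) * [p_u*0.000000 + p_m*0.000000 + p_d*2.780000] = 0.520303
  V(0,+0) = exp(-r*dt) * [p_u*0.520303 + p_m*5.636981 + p_d*19.750517] = 7.488011

Answer: Price = V(0,0) = 7.4880


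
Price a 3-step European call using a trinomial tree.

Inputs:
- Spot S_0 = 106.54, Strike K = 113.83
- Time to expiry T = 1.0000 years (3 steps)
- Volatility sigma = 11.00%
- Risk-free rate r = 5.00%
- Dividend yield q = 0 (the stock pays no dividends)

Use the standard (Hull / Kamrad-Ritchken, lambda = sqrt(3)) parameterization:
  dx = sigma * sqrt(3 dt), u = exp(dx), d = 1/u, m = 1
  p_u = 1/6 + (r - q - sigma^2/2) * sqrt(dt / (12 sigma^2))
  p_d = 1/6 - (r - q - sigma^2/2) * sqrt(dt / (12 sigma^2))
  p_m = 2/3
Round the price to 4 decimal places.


dt = T/N = 0.333333; dx = sigma*sqrt(3*dt) = 0.110000
u = exp(dx) = 1.116278; d = 1/u = 0.895834
p_u = 0.233258, p_m = 0.666667, p_d = 0.100076
Discount per step: exp(-r*dt) = 0.983471
Stock lattice S(k, j) with j the centered position index:
  k=0: S(0,+0) = 106.5400
  k=1: S(1,-1) = 95.4422; S(1,+0) = 106.5400; S(1,+1) = 118.9283
  k=2: S(2,-2) = 85.5004; S(2,-1) = 95.4422; S(2,+0) = 106.5400; S(2,+1) = 118.9283; S(2,+2) = 132.7570
  k=3: S(3,-3) = 76.5941; S(3,-2) = 85.5004; S(3,-1) = 95.4422; S(3,+0) = 106.5400; S(3,+1) = 118.9283; S(3,+2) = 132.7570; S(3,+3) = 148.1937
Terminal payoffs V(N, j) = max(S_T - K, 0):
  V(3,-3) = 0.000000; V(3,-2) = 0.000000; V(3,-1) = 0.000000; V(3,+0) = 0.000000; V(3,+1) = 5.098266; V(3,+2) = 18.927015; V(3,+3) = 34.363744
Backward induction: V(k, j) = exp(-r*dt) * [p_u * V(k+1, j+1) + p_m * V(k+1, j) + p_d * V(k+1, j-1)]
  V(2,-2) = exp(-r*dt) * [p_u*0.000000 + p_m*0.000000 + p_d*0.000000] = 0.000000
  V(2,-1) = exp(-r*dt) * [p_u*0.000000 + p_m*0.000000 + p_d*0.000000] = 0.000000
  V(2,+0) = exp(-r*dt) * [p_u*5.098266 + p_m*0.000000 + p_d*0.000000] = 1.169553
  V(2,+1) = exp(-r*dt) * [p_u*18.927015 + p_m*5.098266 + p_d*0.000000] = 7.684564
  V(2,+2) = exp(-r*dt) * [p_u*34.363744 + p_m*18.927015 + p_d*5.098266] = 20.794350
  V(1,-1) = exp(-r*dt) * [p_u*1.169553 + p_m*0.000000 + p_d*0.000000] = 0.268298
  V(1,+0) = exp(-r*dt) * [p_u*7.684564 + p_m*1.169553 + p_d*0.000000] = 2.529670
  V(1,+1) = exp(-r*dt) * [p_u*20.794350 + p_m*7.684564 + p_d*1.169553] = 9.923744
  V(0,+0) = exp(-r*dt) * [p_u*9.923744 + p_m*2.529670 + p_d*0.268298] = 3.961507

Answer: Price = V(0,0) = 3.9615


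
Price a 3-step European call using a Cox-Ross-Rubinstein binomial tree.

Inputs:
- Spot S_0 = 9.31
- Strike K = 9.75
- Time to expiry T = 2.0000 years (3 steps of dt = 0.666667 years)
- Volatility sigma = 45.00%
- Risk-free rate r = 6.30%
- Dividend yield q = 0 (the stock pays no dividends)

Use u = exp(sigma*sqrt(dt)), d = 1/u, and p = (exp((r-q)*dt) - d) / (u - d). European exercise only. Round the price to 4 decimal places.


dt = T/N = 0.666667
u = exp(sigma*sqrt(dt)) = 1.444009; d = 1/u = 0.692516
p = (exp((r-q)*dt) - d) / (u - d) = 0.466243
Discount per step: exp(-r*dt) = 0.958870
Stock lattice S(k, i) with i counting down-moves:
  k=0: S(0,0) = 9.3100
  k=1: S(1,0) = 13.4437; S(1,1) = 6.4473
  k=2: S(2,0) = 19.4129; S(2,1) = 9.3100; S(2,2) = 4.4649
  k=3: S(3,0) = 28.0324; S(3,1) = 13.4437; S(3,2) = 6.4473; S(3,3) = 3.0920
Terminal payoffs V(N, i) = max(S_T - K, 0):
  V(3,0) = 18.282358; V(3,1) = 3.693726; V(3,2) = 0.000000; V(3,3) = 0.000000
Backward induction: V(k, i) = exp(-r*dt) * [p * V(k+1, i) + (1-p) * V(k+1, i+1)].
  V(2,0) = exp(-r*dt) * [p*18.282358 + (1-p)*3.693726] = 10.063885
  V(2,1) = exp(-r*dt) * [p*3.693726 + (1-p)*0.000000] = 1.651340
  V(2,2) = exp(-r*dt) * [p*0.000000 + (1-p)*0.000000] = 0.000000
  V(1,0) = exp(-r*dt) * [p*10.063885 + (1-p)*1.651340] = 5.344384
  V(1,1) = exp(-r*dt) * [p*1.651340 + (1-p)*0.000000] = 0.738258
  V(0,0) = exp(-r*dt) * [p*5.344384 + (1-p)*0.738258] = 2.767136

Answer: Price = V(0,0) = 2.7671


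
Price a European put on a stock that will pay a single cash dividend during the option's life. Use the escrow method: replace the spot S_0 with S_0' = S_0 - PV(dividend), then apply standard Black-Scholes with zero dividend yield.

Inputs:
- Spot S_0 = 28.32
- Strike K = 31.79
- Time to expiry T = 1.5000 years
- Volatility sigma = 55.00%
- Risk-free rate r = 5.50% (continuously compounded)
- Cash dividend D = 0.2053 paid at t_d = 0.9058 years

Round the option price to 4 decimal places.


Answer: Price = 8.1557

Derivation:
PV(D) = D * exp(-r * t_d) = 0.2053 * 0.95140161 = 0.19532275
S_0' = S_0 - PV(D) = 28.3200 - 0.19532275 = 28.12467725
d1 = (ln(S_0'/K) + (r + sigma^2/2)*T) / (sigma*sqrt(T)) = 0.27741675
d2 = d1 - sigma*sqrt(T) = -0.39619293
exp(-rT) = 0.92081144
N(-d1) = 0.39073006; N(-d2) = 0.65401865
P = K * exp(-rT) * N(-d2) - S_0' * N(-d1) = 31.7900 * 0.92081144 * 0.65401865 - 28.12467725 * 0.39073006 = 8.1557


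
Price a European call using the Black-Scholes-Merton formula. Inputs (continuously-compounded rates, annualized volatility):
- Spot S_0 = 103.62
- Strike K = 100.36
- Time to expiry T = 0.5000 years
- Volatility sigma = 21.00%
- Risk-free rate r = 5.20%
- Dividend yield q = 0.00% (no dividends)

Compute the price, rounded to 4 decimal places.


d1 = (ln(S/K) + (r - q + 0.5*sigma^2) * T) / (sigma * sqrt(T)) = 0.46461387
d2 = d1 - sigma * sqrt(T) = 0.31612145
exp(-rT) = 0.97433509; exp(-qT) = 1.00000000
C = S_0 * exp(-qT) * N(d1) - K * exp(-rT) * N(d2)
N(d1) = 0.67889600; N(d2) = 0.62404484
C = 103.6200 * 1.00000000 * 0.67889600 - 100.3600 * 0.97433509 * 0.62404484 = 9.3254

Answer: Price = 9.3254


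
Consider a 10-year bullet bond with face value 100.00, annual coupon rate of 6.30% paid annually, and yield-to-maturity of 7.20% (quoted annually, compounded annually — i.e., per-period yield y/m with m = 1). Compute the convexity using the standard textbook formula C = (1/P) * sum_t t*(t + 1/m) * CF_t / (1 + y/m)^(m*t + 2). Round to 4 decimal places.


Answer: Convexity = 66.1306

Derivation:
Coupon per period c = face * coupon_rate / m = 6.300000
Periods per year m = 1; per-period yield y/m = 0.072000
Number of cashflows N = 10
Cashflows (t years, CF_t, discount factor 1/(1+y/m)^(m*t), PV):
  t = 1.0000: CF_t = 6.300000, DF = 0.932836, PV = 5.876866
  t = 2.0000: CF_t = 6.300000, DF = 0.870183, PV = 5.482151
  t = 3.0000: CF_t = 6.300000, DF = 0.811738, PV = 5.113947
  t = 4.0000: CF_t = 6.300000, DF = 0.757218, PV = 4.770473
  t = 5.0000: CF_t = 6.300000, DF = 0.706360, PV = 4.450068
  t = 6.0000: CF_t = 6.300000, DF = 0.658918, PV = 4.151183
  t = 7.0000: CF_t = 6.300000, DF = 0.614662, PV = 3.872372
  t = 8.0000: CF_t = 6.300000, DF = 0.573379, PV = 3.612287
  t = 9.0000: CF_t = 6.300000, DF = 0.534868, PV = 3.369671
  t = 10.0000: CF_t = 106.300000, DF = 0.498944, PV = 53.037789
Price P = sum_t PV_t = 93.736805
Convexity numerator sum_t t*(t + 1/m) * CF_t / (1+y/m)^(m*t + 2):
  t = 1.0000: term = 10.227893
  t = 2.0000: term = 28.622836
  t = 3.0000: term = 53.400813
  t = 4.0000: term = 83.023652
  t = 5.0000: term = 116.171155
  t = 6.0000: term = 151.716060
  t = 7.0000: term = 188.701568
  t = 8.0000: term = 226.321177
  t = 9.0000: term = 263.900626
  t = 10.0000: term = 5076.782122
Convexity = (1/P) * sum = 6198.867902 / 93.736805 = 66.130565


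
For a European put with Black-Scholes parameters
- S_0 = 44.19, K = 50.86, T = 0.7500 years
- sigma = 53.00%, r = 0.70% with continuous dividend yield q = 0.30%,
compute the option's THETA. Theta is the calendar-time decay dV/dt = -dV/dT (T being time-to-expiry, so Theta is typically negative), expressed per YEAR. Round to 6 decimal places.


d1 = -0.0702422657; d2 = -0.5292357297
phi(d1) = 0.3979593076; exp(-qT) = 0.9977525294; exp(-rT) = 0.9947637572
Theta = -S*exp(-qT)*phi(d1)*sigma/(2*sqrt(T)) + r*K*exp(-rT)*N(-d2) - q*S*exp(-qT)*N(-d1)
N(-d1) = 0.5279995829; N(-d2) = 0.7016790331; sqrt(T) = 0.8660254038
Term 1 = -44.1900 * 0.9977525294 * 0.3979593076 * 0.5300 / (2 * 0.8660254038) = -5.3690907896
Term 2 = 0.0070 * 50.8600 * 0.9947637572 * 0.7016790331 = 0.2485036943
Term 3 = -0.0030 * 44.1900 * 0.9977525294 * 0.5279995829 = -0.0698395887
Theta = -5.3690907896 + (0.2485036943) + (-0.0698395887) = -5.190427

Answer: Theta = -5.190427


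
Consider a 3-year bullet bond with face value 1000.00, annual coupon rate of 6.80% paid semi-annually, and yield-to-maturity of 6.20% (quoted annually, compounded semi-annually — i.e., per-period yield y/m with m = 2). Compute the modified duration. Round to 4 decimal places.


Answer: Modified duration = 2.6830

Derivation:
Coupon per period c = face * coupon_rate / m = 34.000000
Periods per year m = 2; per-period yield y/m = 0.031000
Number of cashflows N = 6
Cashflows (t years, CF_t, discount factor 1/(1+y/m)^(m*t), PV):
  t = 0.5000: CF_t = 34.000000, DF = 0.969932, PV = 32.977692
  t = 1.0000: CF_t = 34.000000, DF = 0.940768, PV = 31.986122
  t = 1.5000: CF_t = 34.000000, DF = 0.912481, PV = 31.024366
  t = 2.0000: CF_t = 34.000000, DF = 0.885045, PV = 30.091529
  t = 2.5000: CF_t = 34.000000, DF = 0.858434, PV = 29.186740
  t = 3.0000: CF_t = 1034.000000, DF = 0.832622, PV = 860.931399
Price P = sum_t PV_t = 1016.197848
First compute Macaulay numerator sum_t t * PV_t:
  t * PV_t at t = 0.5000: 16.488846
  t * PV_t at t = 1.0000: 31.986122
  t * PV_t at t = 1.5000: 46.536550
  t * PV_t at t = 2.0000: 60.183058
  t * PV_t at t = 2.5000: 72.966850
  t * PV_t at t = 3.0000: 2582.794196
Macaulay duration D = 2810.955621 / 1016.197848 = 2.766150
Modified duration = D / (1 + y/m) = 2.766150 / (1 + 0.031000) = 2.682978


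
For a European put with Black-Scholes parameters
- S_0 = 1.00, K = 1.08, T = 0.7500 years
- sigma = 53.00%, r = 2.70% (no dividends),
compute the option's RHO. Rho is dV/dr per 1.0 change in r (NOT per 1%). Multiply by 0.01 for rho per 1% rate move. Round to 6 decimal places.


d1 = 0.1059415061; d2 = -0.3530519579
phi(d1) = 0.3967097656; exp(-qT) = 1.0000000000; exp(-rT) = 0.9799536543
N(-d2) = 0.6379752557
Rho = -K*T*exp(-rT)*N(-d2) = -1.0800 * 0.7500 * 0.9799536543 * 0.6379752557 = -0.506401

Answer: Rho = -0.506401


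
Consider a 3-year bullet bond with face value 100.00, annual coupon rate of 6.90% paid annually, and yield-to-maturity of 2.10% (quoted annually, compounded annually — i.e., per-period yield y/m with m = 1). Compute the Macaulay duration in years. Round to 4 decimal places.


Answer: Macaulay duration = 2.8231 years

Derivation:
Coupon per period c = face * coupon_rate / m = 6.900000
Periods per year m = 1; per-period yield y/m = 0.021000
Number of cashflows N = 3
Cashflows (t years, CF_t, discount factor 1/(1+y/m)^(m*t), PV):
  t = 1.0000: CF_t = 6.900000, DF = 0.979432, PV = 6.758080
  t = 2.0000: CF_t = 6.900000, DF = 0.959287, PV = 6.619080
  t = 3.0000: CF_t = 106.900000, DF = 0.939556, PV = 100.438560
Price P = sum_t PV_t = 113.815720
Macaulay numerator sum_t t * PV_t:
  t * PV_t at t = 1.0000: 6.758080
  t * PV_t at t = 2.0000: 13.238159
  t * PV_t at t = 3.0000: 301.315681
Macaulay duration D = (sum_t t * PV_t) / P = 321.311921 / 113.815720 = 2.823089


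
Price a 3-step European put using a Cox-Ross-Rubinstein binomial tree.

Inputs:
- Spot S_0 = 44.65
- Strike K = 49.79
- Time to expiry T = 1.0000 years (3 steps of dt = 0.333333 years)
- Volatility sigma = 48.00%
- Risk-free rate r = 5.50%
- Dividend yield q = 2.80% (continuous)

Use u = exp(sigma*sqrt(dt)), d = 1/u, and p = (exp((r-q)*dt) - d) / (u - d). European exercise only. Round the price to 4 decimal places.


Answer: Price = V(0,0) = 11.0381

Derivation:
dt = T/N = 0.333333
u = exp(sigma*sqrt(dt)) = 1.319335; d = 1/u = 0.757957
p = (exp((r-q)*dt) - d) / (u - d) = 0.447262
Discount per step: exp(-r*dt) = 0.981834
Stock lattice S(k, i) with i counting down-moves:
  k=0: S(0,0) = 44.6500
  k=1: S(1,0) = 58.9083; S(1,1) = 33.8428
  k=2: S(2,0) = 77.7198; S(2,1) = 44.6500; S(2,2) = 25.6514
  k=3: S(3,0) = 102.5385; S(3,1) = 58.9083; S(3,2) = 33.8428; S(3,3) = 19.4427
Terminal payoffs V(N, i) = max(K - S_T, 0):
  V(3,0) = 0.000000; V(3,1) = 0.000000; V(3,2) = 15.947203; V(3,3) = 30.347334
Backward induction: V(k, i) = exp(-r*dt) * [p * V(k+1, i) + (1-p) * V(k+1, i+1)].
  V(2,0) = exp(-r*dt) * [p*0.000000 + (1-p)*0.000000] = 0.000000
  V(2,1) = exp(-r*dt) * [p*0.000000 + (1-p)*15.947203] = 8.654491
  V(2,2) = exp(-r*dt) * [p*15.947203 + (1-p)*30.347334] = 23.472402
  V(1,0) = exp(-r*dt) * [p*0.000000 + (1-p)*8.654491] = 4.696762
  V(1,1) = exp(-r*dt) * [p*8.654491 + (1-p)*23.472402] = 16.538899
  V(0,0) = exp(-r*dt) * [p*4.696762 + (1-p)*16.538899] = 11.038125


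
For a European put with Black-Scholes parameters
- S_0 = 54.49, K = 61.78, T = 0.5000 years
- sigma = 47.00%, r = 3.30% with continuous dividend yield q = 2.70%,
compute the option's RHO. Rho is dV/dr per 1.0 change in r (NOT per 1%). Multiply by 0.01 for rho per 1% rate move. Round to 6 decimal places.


Answer: Rho = -21.380354

Derivation:
d1 = -0.2026161490; d2 = -0.5349563362
phi(d1) = 0.3908368048; exp(-qT) = 0.9865907163; exp(-rT) = 0.9836353794
N(-d2) = 0.7036599746
Rho = -K*T*exp(-rT)*N(-d2) = -61.7800 * 0.5000 * 0.9836353794 * 0.7036599746 = -21.380354


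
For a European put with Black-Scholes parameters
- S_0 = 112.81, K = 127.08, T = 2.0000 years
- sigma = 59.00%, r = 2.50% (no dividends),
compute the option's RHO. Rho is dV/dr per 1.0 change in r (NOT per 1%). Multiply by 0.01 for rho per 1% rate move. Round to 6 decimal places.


Answer: Rho = -167.172976

Derivation:
d1 = 0.3343634452; d2 = -0.5000225566
phi(d1) = 0.3772534675; exp(-qT) = 1.0000000000; exp(-rT) = 0.9512294245
N(-d2) = 0.6914704026
Rho = -K*T*exp(-rT)*N(-d2) = -127.0800 * 2.0000 * 0.9512294245 * 0.6914704026 = -167.172976


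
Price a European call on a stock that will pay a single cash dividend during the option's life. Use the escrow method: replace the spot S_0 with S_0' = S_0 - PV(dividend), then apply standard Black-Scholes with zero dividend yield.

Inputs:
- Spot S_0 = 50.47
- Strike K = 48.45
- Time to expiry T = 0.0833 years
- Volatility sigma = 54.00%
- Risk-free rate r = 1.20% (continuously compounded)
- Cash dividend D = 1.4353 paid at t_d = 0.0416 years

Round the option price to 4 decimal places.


PV(D) = D * exp(-r * t_d) = 1.4353 * 0.99950092 = 1.43458368
S_0' = S_0 - PV(D) = 50.4700 - 1.43458368 = 49.03541632
d1 = (ln(S_0'/K) + (r + sigma^2/2)*T) / (sigma*sqrt(T)) = 0.16140310
d2 = d1 - sigma*sqrt(T) = 0.00554971
exp(-rT) = 0.99900090
N(d1) = 0.56411204; N(d2) = 0.50221400
C = S_0' * N(d1) - K * exp(-rT) * N(d2) = 49.03541632 * 0.56411204 - 48.4500 * 0.99900090 * 0.50221400 = 3.3535

Answer: Price = 3.3535


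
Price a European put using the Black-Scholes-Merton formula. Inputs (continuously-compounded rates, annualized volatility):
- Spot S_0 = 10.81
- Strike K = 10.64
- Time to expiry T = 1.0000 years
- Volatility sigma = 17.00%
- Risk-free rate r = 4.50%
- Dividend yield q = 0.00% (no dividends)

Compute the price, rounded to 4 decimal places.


Answer: Price = 0.4365

Derivation:
d1 = (ln(S/K) + (r - q + 0.5*sigma^2) * T) / (sigma * sqrt(T)) = 0.44294793
d2 = d1 - sigma * sqrt(T) = 0.27294793
exp(-rT) = 0.95599748; exp(-qT) = 1.00000000
P = K * exp(-rT) * N(-d2) - S_0 * exp(-qT) * N(-d1)
N(-d1) = 0.32890170; N(-d2) = 0.39244662
P = 10.6400 * 0.95599748 * 0.39244662 - 10.8100 * 1.00000000 * 0.32890170 = 0.4365


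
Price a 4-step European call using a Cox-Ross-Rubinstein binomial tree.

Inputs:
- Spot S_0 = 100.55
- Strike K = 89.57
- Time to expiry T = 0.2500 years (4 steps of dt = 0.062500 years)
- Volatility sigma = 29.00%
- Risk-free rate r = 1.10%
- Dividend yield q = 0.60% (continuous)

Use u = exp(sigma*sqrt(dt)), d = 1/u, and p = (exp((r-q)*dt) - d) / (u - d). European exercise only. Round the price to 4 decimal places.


Answer: Price = V(0,0) = 12.7757

Derivation:
dt = T/N = 0.062500
u = exp(sigma*sqrt(dt)) = 1.075193; d = 1/u = 0.930066
p = (exp((r-q)*dt) - d) / (u - d) = 0.484037
Discount per step: exp(-r*dt) = 0.999313
Stock lattice S(k, i) with i counting down-moves:
  k=0: S(0,0) = 100.5500
  k=1: S(1,0) = 108.1106; S(1,1) = 93.5181
  k=2: S(2,0) = 116.2398; S(2,1) = 100.5500; S(2,2) = 86.9780
  k=3: S(3,0) = 124.9802; S(3,1) = 108.1106; S(3,2) = 93.5181; S(3,3) = 80.8953
  k=4: S(4,0) = 134.3778; S(4,1) = 116.2398; S(4,2) = 100.5500; S(4,3) = 86.9780; S(4,4) = 75.2379
Terminal payoffs V(N, i) = max(S_T - K, 0):
  V(4,0) = 44.807784; V(4,1) = 26.669779; V(4,2) = 10.980000; V(4,3) = 0.000000; V(4,4) = 0.000000
Backward induction: V(k, i) = exp(-r*dt) * [p * V(k+1, i) + (1-p) * V(k+1, i+1)].
  V(3,0) = exp(-r*dt) * [p*44.807784 + (1-p)*26.669779] = 35.424873
  V(3,1) = exp(-r*dt) * [p*26.669779 + (1-p)*10.980000] = 18.561661
  V(3,2) = exp(-r*dt) * [p*10.980000 + (1-p)*0.000000] = 5.311069
  V(3,3) = exp(-r*dt) * [p*0.000000 + (1-p)*0.000000] = 0.000000
  V(2,0) = exp(-r*dt) * [p*35.424873 + (1-p)*18.561661] = 26.705706
  V(2,1) = exp(-r*dt) * [p*18.561661 + (1-p)*5.311069] = 11.716782
  V(2,2) = exp(-r*dt) * [p*5.311069 + (1-p)*0.000000] = 2.568985
  V(1,0) = exp(-r*dt) * [p*26.705706 + (1-p)*11.716782] = 18.958930
  V(1,1) = exp(-r*dt) * [p*11.716782 + (1-p)*2.568985] = 6.992044
  V(0,0) = exp(-r*dt) * [p*18.958930 + (1-p)*6.992044] = 12.775668


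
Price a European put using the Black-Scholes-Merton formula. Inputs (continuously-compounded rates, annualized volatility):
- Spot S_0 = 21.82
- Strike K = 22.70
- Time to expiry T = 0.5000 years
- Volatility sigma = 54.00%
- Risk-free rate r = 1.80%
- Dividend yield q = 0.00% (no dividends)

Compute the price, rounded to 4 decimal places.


d1 = (ln(S/K) + (r - q + 0.5*sigma^2) * T) / (sigma * sqrt(T)) = 0.11094258
d2 = d1 - sigma * sqrt(T) = -0.27089508
exp(-rT) = 0.99104038; exp(-qT) = 1.00000000
P = K * exp(-rT) * N(-d2) - S_0 * exp(-qT) * N(-d1)
N(-d1) = 0.45583094; N(-d2) = 0.60676414
P = 22.7000 * 0.99104038 * 0.60676414 - 21.8200 * 1.00000000 * 0.45583094 = 3.7039

Answer: Price = 3.7039


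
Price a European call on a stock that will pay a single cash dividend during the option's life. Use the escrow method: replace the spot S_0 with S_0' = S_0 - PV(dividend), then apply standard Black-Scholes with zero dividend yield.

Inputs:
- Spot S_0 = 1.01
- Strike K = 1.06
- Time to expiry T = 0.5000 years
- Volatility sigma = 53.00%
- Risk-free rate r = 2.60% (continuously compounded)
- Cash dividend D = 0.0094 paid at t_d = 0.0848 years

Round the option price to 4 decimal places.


PV(D) = D * exp(-r * t_d) = 0.0094 * 0.99779763 = 0.00937930
S_0' = S_0 - PV(D) = 1.0100 - 0.00937930 = 1.00062070
d1 = (ln(S_0'/K) + (r + sigma^2/2)*T) / (sigma*sqrt(T)) = 0.06824675
d2 = d1 - sigma*sqrt(T) = -0.30651985
exp(-rT) = 0.98708414
N(d1) = 0.52720539; N(d2) = 0.37960444
C = S_0' * N(d1) - K * exp(-rT) * N(d2) = 1.00062070 * 0.52720539 - 1.0600 * 0.98708414 * 0.37960444 = 0.1303

Answer: Price = 0.1303


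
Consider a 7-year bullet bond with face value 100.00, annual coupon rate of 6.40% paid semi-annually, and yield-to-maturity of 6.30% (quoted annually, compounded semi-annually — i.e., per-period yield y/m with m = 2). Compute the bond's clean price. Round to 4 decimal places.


Answer: Price = 100.5591

Derivation:
Coupon per period c = face * coupon_rate / m = 3.200000
Periods per year m = 2; per-period yield y/m = 0.031500
Number of cashflows N = 14
Cashflows (t years, CF_t, discount factor 1/(1+y/m)^(m*t), PV):
  t = 0.5000: CF_t = 3.200000, DF = 0.969462, PV = 3.102278
  t = 1.0000: CF_t = 3.200000, DF = 0.939856, PV = 3.007541
  t = 1.5000: CF_t = 3.200000, DF = 0.911155, PV = 2.915696
  t = 2.0000: CF_t = 3.200000, DF = 0.883330, PV = 2.826657
  t = 2.5000: CF_t = 3.200000, DF = 0.856355, PV = 2.740336
  t = 3.0000: CF_t = 3.200000, DF = 0.830204, PV = 2.656651
  t = 3.5000: CF_t = 3.200000, DF = 0.804851, PV = 2.575523
  t = 4.0000: CF_t = 3.200000, DF = 0.780272, PV = 2.496871
  t = 4.5000: CF_t = 3.200000, DF = 0.756444, PV = 2.420622
  t = 5.0000: CF_t = 3.200000, DF = 0.733344, PV = 2.346700
  t = 5.5000: CF_t = 3.200000, DF = 0.710949, PV = 2.275037
  t = 6.0000: CF_t = 3.200000, DF = 0.689238, PV = 2.205562
  t = 6.5000: CF_t = 3.200000, DF = 0.668190, PV = 2.138208
  t = 7.0000: CF_t = 103.200000, DF = 0.647785, PV = 66.851391
Price P = sum_t PV_t = 100.559072
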